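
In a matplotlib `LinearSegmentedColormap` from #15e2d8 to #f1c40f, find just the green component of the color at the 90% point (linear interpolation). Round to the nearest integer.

199

G₁ = 226 (from #15e2d8), G₂ = 196 (from #f1c40f).
G = 226 + 0.9 × (196 − 226) = 199 → 199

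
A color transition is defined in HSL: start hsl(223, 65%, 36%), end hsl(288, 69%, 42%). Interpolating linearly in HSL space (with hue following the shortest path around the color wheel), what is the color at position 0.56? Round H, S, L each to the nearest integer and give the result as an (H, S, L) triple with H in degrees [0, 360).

Hue arc: Δh = 288 − 223 = 65° (|Δh| ≤ 180, already the shorter path).
H = 223 + 0.56 × (65) = 259.4 → 259°
S = 65 + 0.56 × (69 − 65) = 67.24 → 67%
L = 36 + 0.56 × (42 − 36) = 39.36 → 39%

(259, 67, 39)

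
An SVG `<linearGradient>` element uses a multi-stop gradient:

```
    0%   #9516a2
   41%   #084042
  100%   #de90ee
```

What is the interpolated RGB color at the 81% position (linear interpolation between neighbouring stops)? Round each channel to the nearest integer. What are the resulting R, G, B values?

81% lies between the 41% and 100% stops, so the local fraction is t = (81 − 41)/(100 − 41) = 40/59 ≈ 0.678.
#084042 → (8, 64, 66); #de90ee → (222, 144, 238).
R = 8 + 0.678 × (222 − 8) = 153.092 → 153
G = 64 + 0.678 × (144 − 64) = 118.24 → 118
B = 66 + 0.678 × (238 − 66) = 182.616 → 183

(153, 118, 183)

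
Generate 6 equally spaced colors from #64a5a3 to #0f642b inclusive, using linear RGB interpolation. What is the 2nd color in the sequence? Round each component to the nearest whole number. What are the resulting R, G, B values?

With 6 swatches and endpoints inclusive, swatch 2 sits at t = (2 − 1)/(6 − 1) = 1/5 ≈ 0.2.
#64a5a3 → (100, 165, 163); #0f642b → (15, 100, 43).
R = 100 + 0.2 × (15 − 100) = 83 → 83
G = 165 + 0.2 × (100 − 165) = 152 → 152
B = 163 + 0.2 × (43 − 163) = 139 → 139

(83, 152, 139)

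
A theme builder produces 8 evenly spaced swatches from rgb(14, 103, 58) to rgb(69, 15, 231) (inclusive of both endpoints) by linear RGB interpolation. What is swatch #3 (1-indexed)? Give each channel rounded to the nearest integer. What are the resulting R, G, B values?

(30, 78, 107)

With 8 swatches and endpoints inclusive, swatch 3 sits at t = (3 − 1)/(8 − 1) = 2/7 ≈ 0.2857.
R = 14 + 0.2857 × (69 − 14) = 29.713 → 30
G = 103 + 0.2857 × (15 − 103) = 77.858 → 78
B = 58 + 0.2857 × (231 − 58) = 107.426 → 107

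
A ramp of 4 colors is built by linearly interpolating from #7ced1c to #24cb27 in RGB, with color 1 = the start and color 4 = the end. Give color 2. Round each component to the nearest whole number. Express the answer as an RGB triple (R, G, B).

(95, 226, 32)

With 4 swatches and endpoints inclusive, swatch 2 sits at t = (2 − 1)/(4 − 1) = 1/3 ≈ 0.3333.
#7ced1c → (124, 237, 28); #24cb27 → (36, 203, 39).
R = 124 + 0.3333 × (36 − 124) = 94.67 → 95
G = 237 + 0.3333 × (203 − 237) = 225.668 → 226
B = 28 + 0.3333 × (39 − 28) = 31.666 → 32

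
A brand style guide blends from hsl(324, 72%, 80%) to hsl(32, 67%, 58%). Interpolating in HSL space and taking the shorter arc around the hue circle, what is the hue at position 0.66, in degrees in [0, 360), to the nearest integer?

Hue: 32 − 324 = -292°, but |-292| > 180 so the shorter arc goes the other way: Δh = -292 + 360 = 68°.
H = 324 + 0.66 × (68) = 368.88 → 369 → 369 mod 360 = 9°

9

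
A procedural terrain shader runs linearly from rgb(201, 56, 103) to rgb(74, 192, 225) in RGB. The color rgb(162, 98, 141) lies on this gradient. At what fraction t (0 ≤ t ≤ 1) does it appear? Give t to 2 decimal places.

Invert the lerp on the G channel (largest span, 136): t = (98 − 56) / (192 − 56) = 42/136 = 0.30882.
Check on R: (162 − 201)/(74 − 201) = 0.3071 ✓

0.31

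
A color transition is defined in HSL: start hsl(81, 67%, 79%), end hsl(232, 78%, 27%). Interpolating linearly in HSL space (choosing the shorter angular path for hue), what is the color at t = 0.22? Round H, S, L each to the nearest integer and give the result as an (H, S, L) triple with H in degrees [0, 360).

(114, 69, 68)

Hue arc: Δh = 232 − 81 = 151° (|Δh| ≤ 180, already the shorter path).
H = 81 + 0.22 × (151) = 114.22 → 114°
S = 67 + 0.22 × (78 − 67) = 69.42 → 69%
L = 79 + 0.22 × (27 − 79) = 67.56 → 68%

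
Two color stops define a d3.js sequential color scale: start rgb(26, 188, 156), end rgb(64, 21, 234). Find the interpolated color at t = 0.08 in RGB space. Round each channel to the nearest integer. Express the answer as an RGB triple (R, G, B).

(29, 175, 162)

R = 26 + 0.08 × (64 − 26) = 26 + 0.08 × 38 = 29.04 → 29
G = 188 + 0.08 × (21 − 188) = 188 + 0.08 × -167 = 174.64 → 175
B = 156 + 0.08 × (234 − 156) = 156 + 0.08 × 78 = 162.24 → 162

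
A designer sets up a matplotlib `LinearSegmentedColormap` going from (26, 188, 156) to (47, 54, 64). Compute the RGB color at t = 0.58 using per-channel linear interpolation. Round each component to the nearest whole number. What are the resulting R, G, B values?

(38, 110, 103)

R = 26 + 0.58 × (47 − 26) = 26 + 0.58 × 21 = 38.18 → 38
G = 188 + 0.58 × (54 − 188) = 188 + 0.58 × -134 = 110.28 → 110
B = 156 + 0.58 × (64 − 156) = 156 + 0.58 × -92 = 102.64 → 103
So the blended color is (38, 110, 103), about #266e67.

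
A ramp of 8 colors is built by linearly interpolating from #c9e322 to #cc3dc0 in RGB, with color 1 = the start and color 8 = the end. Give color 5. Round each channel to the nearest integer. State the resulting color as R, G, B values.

(203, 132, 124)

With 8 swatches and endpoints inclusive, swatch 5 sits at t = (5 − 1)/(8 − 1) = 4/7 ≈ 0.5714.
#c9e322 → (201, 227, 34); #cc3dc0 → (204, 61, 192).
R = 201 + 0.5714 × (204 − 201) = 202.714 → 203
G = 227 + 0.5714 × (61 − 227) = 132.148 → 132
B = 34 + 0.5714 × (192 − 34) = 124.281 → 124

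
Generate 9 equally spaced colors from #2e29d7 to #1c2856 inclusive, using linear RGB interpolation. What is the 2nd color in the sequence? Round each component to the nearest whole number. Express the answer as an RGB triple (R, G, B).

With 9 swatches and endpoints inclusive, swatch 2 sits at t = (2 − 1)/(9 − 1) = 1/8 ≈ 0.125.
#2e29d7 → (46, 41, 215); #1c2856 → (28, 40, 86).
R = 46 + 0.125 × (28 − 46) = 43.75 → 44
G = 41 + 0.125 × (40 − 41) = 40.875 → 41
B = 215 + 0.125 × (86 − 215) = 198.875 → 199

(44, 41, 199)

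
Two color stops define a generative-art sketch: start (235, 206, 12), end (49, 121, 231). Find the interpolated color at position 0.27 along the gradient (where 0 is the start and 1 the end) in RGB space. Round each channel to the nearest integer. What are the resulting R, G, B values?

(185, 183, 71)

R = 235 + 0.27 × (49 − 235) = 235 + 0.27 × -186 = 184.78 → 185
G = 206 + 0.27 × (121 − 206) = 206 + 0.27 × -85 = 183.05 → 183
B = 12 + 0.27 × (231 − 12) = 12 + 0.27 × 219 = 71.13 → 71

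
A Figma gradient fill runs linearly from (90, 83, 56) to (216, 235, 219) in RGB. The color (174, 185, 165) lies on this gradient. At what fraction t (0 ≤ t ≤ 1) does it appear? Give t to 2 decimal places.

Invert the lerp on the B channel (largest span, 163): t = (165 − 56) / (219 − 56) = 109/163 = 0.66871.
Check on R: (174 − 90)/(216 − 90) = 0.6667 ✓

0.67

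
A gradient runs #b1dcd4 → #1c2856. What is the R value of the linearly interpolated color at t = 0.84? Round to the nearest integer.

R₁ = 177 (from #b1dcd4), R₂ = 28 (from #1c2856).
R = 177 + 0.84 × (28 − 177) = 51.84 → 52

52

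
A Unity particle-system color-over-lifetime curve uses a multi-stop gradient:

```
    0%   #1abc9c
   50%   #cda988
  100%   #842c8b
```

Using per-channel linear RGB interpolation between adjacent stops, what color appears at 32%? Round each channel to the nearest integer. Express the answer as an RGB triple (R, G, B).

32% lies between the 0% and 50% stops, so the local fraction is t = (32 − 0)/(50 − 0) = 32/50 ≈ 0.64.
#1abc9c → (26, 188, 156); #cda988 → (205, 169, 136).
R = 26 + 0.64 × (205 − 26) = 140.56 → 141
G = 188 + 0.64 × (169 − 188) = 175.84 → 176
B = 156 + 0.64 × (136 − 156) = 143.2 → 143

(141, 176, 143)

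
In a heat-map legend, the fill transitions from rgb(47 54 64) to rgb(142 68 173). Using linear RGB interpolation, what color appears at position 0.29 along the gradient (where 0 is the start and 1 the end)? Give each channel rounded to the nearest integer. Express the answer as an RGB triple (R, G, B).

(75, 58, 96)

R = 47 + 0.29 × (142 − 47) = 47 + 0.29 × 95 = 74.55 → 75
G = 54 + 0.29 × (68 − 54) = 54 + 0.29 × 14 = 58.06 → 58
B = 64 + 0.29 × (173 − 64) = 64 + 0.29 × 109 = 95.61 → 96
So the blended color is (75, 58, 96), about #4b3a60.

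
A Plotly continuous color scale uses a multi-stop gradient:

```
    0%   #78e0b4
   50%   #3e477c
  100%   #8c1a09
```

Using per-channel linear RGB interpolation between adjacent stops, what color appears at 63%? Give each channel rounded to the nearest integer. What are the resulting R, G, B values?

63% lies between the 50% and 100% stops, so the local fraction is t = (63 − 50)/(100 − 50) = 13/50 ≈ 0.26.
#3e477c → (62, 71, 124); #8c1a09 → (140, 26, 9).
R = 62 + 0.26 × (140 − 62) = 82.28 → 82
G = 71 + 0.26 × (26 − 71) = 59.3 → 59
B = 124 + 0.26 × (9 − 124) = 94.1 → 94

(82, 59, 94)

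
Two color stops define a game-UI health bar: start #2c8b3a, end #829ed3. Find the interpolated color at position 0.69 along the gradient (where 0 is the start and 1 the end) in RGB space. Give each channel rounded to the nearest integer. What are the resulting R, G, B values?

#2c8b3a → (44, 139, 58); #829ed3 → (130, 158, 211).
R = 44 + 0.69 × (130 − 44) = 44 + 0.69 × 86 = 103.34 → 103
G = 139 + 0.69 × (158 − 139) = 139 + 0.69 × 19 = 152.11 → 152
B = 58 + 0.69 × (211 − 58) = 58 + 0.69 × 153 = 163.57 → 164
So the blended color is (103, 152, 164), about #6798a4.

(103, 152, 164)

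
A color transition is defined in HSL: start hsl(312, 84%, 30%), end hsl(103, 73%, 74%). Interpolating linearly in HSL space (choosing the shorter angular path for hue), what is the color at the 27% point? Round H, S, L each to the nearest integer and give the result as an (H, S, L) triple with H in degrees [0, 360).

Hue: 103 − 312 = -209°, but |-209| > 180 so the shorter arc goes the other way: Δh = -209 + 360 = 151°.
H = 312 + 0.27 × (151) = 352.77 → 353°
S = 84 + 0.27 × (73 − 84) = 81.03 → 81%
L = 30 + 0.27 × (74 − 30) = 41.88 → 42%

(353, 81, 42)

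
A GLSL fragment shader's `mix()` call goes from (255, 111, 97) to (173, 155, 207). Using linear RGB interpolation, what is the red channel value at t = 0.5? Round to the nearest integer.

214

R = 255 + 0.5 × (173 − 255) = 214 → 214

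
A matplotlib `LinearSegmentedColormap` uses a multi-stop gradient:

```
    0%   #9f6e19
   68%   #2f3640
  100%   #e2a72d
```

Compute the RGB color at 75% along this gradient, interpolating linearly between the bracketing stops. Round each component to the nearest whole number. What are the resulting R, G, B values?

(86, 79, 60)

75% lies between the 68% and 100% stops, so the local fraction is t = (75 − 68)/(100 − 68) = 7/32 ≈ 0.2188.
#2f3640 → (47, 54, 64); #e2a72d → (226, 167, 45).
R = 47 + 0.2188 × (226 − 47) = 86.165 → 86
G = 54 + 0.2188 × (167 − 54) = 78.724 → 79
B = 64 + 0.2188 × (45 − 64) = 59.843 → 60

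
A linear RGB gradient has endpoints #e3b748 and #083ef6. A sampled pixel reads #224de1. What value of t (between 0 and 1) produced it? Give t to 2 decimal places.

0.88

Invert the lerp on the R channel (largest span, 219): t = (34 − 227) / (8 − 227) = -193/-219 = 0.88128.
Check on G: (77 − 183)/(62 − 183) = 0.876 ✓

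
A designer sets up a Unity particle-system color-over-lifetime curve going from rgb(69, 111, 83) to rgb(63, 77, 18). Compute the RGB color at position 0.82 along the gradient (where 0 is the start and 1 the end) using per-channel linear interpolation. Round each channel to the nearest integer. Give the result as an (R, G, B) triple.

(64, 83, 30)

R = 69 + 0.82 × (63 − 69) = 69 + 0.82 × -6 = 64.08 → 64
G = 111 + 0.82 × (77 − 111) = 111 + 0.82 × -34 = 83.12 → 83
B = 83 + 0.82 × (18 − 83) = 83 + 0.82 × -65 = 29.7 → 30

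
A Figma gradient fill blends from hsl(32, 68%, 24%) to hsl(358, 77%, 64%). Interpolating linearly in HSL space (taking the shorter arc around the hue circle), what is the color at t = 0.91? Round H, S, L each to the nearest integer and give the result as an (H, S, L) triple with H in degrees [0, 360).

(1, 76, 60)

Hue: 358 − 32 = 326°, but |326| > 180 so the shorter arc goes the other way: Δh = 326 − 360 = -34°.
H = 32 + 0.91 × (-34) = 1.06 → 1°
S = 68 + 0.91 × (77 − 68) = 76.19 → 76%
L = 24 + 0.91 × (64 − 24) = 60.4 → 60%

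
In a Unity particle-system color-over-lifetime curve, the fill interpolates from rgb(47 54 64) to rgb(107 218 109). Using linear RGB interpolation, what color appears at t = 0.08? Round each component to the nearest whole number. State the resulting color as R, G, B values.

(52, 67, 68)

R = 47 + 0.08 × (107 − 47) = 47 + 0.08 × 60 = 51.8 → 52
G = 54 + 0.08 × (218 − 54) = 54 + 0.08 × 164 = 67.12 → 67
B = 64 + 0.08 × (109 − 64) = 64 + 0.08 × 45 = 67.6 → 68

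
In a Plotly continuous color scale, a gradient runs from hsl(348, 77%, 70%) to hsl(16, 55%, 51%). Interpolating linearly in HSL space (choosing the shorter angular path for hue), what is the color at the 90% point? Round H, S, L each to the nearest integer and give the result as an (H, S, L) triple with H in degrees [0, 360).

(13, 57, 53)

Hue: 16 − 348 = -332°, but |-332| > 180 so the shorter arc goes the other way: Δh = -332 + 360 = 28°.
H = 348 + 0.9 × (28) = 373.2 → 373 → 373 mod 360 = 13°
S = 77 + 0.9 × (55 − 77) = 57.2 → 57%
L = 70 + 0.9 × (51 − 70) = 52.9 → 53%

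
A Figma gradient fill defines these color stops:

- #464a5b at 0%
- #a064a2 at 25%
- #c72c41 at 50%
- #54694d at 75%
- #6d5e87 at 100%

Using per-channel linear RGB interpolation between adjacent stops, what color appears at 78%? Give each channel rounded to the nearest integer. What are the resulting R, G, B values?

(87, 104, 84)

78% lies between the 75% and 100% stops, so the local fraction is t = (78 − 75)/(100 − 75) = 3/25 ≈ 0.12.
#54694d → (84, 105, 77); #6d5e87 → (109, 94, 135).
R = 84 + 0.12 × (109 − 84) = 87 → 87
G = 105 + 0.12 × (94 − 105) = 103.68 → 104
B = 77 + 0.12 × (135 − 77) = 83.96 → 84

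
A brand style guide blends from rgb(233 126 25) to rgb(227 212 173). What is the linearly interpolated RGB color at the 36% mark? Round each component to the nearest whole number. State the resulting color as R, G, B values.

(231, 157, 78)

36% corresponds to t = 0.36.
R = 233 + 0.36 × (227 − 233) = 233 + 0.36 × -6 = 230.84 → 231
G = 126 + 0.36 × (212 − 126) = 126 + 0.36 × 86 = 156.96 → 157
B = 25 + 0.36 × (173 − 25) = 25 + 0.36 × 148 = 78.28 → 78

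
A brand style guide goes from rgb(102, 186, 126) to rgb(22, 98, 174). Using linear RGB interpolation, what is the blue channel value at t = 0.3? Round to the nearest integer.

B = 126 + 0.3 × (174 − 126) = 140.4 → 140

140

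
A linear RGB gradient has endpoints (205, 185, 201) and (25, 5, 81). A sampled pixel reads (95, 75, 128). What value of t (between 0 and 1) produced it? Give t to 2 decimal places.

Invert the lerp on the R channel (largest span, 180): t = (95 − 205) / (25 − 205) = -110/-180 = 0.61111.
Check on G: (75 − 185)/(5 − 185) = 0.6111 ✓

0.61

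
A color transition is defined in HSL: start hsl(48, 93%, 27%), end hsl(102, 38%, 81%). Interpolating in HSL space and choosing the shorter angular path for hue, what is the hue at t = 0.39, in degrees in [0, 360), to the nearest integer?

Hue arc: Δh = 102 − 48 = 54° (|Δh| ≤ 180, already the shorter path).
H = 48 + 0.39 × (54) = 69.06 → 69°

69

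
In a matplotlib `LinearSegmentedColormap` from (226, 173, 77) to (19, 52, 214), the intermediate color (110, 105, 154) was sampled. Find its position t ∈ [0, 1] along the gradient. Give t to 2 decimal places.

Invert the lerp on the R channel (largest span, 207): t = (110 − 226) / (19 − 226) = -116/-207 = 0.56039.
Check on G: (105 − 173)/(52 − 173) = 0.562 ✓

0.56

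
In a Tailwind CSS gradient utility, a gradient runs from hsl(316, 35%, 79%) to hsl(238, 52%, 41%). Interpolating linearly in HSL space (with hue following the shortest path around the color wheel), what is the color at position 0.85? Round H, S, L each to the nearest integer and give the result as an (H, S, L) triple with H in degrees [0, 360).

Hue arc: Δh = 238 − 316 = -78° (|Δh| ≤ 180, already the shorter path).
H = 316 + 0.85 × (-78) = 249.7 → 250°
S = 35 + 0.85 × (52 − 35) = 49.45 → 49%
L = 79 + 0.85 × (41 − 79) = 46.7 → 47%

(250, 49, 47)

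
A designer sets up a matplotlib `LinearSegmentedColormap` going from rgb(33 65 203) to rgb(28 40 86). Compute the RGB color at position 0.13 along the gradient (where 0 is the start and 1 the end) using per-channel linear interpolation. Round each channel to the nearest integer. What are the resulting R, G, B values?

R = 33 + 0.13 × (28 − 33) = 33 + 0.13 × -5 = 32.35 → 32
G = 65 + 0.13 × (40 − 65) = 65 + 0.13 × -25 = 61.75 → 62
B = 203 + 0.13 × (86 − 203) = 203 + 0.13 × -117 = 187.79 → 188
So the blended color is (32, 62, 188), about #203ebc.

(32, 62, 188)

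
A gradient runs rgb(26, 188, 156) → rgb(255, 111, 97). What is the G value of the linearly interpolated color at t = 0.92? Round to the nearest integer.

G = 188 + 0.92 × (111 − 188) = 117.16 → 117

117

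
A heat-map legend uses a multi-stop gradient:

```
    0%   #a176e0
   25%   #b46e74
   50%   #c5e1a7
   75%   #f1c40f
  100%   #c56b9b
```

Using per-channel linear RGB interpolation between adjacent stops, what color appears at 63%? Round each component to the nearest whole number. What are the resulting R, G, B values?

(220, 210, 88)

63% lies between the 50% and 75% stops, so the local fraction is t = (63 − 50)/(75 − 50) = 13/25 ≈ 0.52.
#c5e1a7 → (197, 225, 167); #f1c40f → (241, 196, 15).
R = 197 + 0.52 × (241 − 197) = 219.88 → 220
G = 225 + 0.52 × (196 − 225) = 209.92 → 210
B = 167 + 0.52 × (15 − 167) = 87.96 → 88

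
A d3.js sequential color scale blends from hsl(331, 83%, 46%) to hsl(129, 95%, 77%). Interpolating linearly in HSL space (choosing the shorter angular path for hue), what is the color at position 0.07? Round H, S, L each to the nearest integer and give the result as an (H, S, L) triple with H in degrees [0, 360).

Hue: 129 − 331 = -202°, but |-202| > 180 so the shorter arc goes the other way: Δh = -202 + 360 = 158°.
H = 331 + 0.07 × (158) = 342.06 → 342°
S = 83 + 0.07 × (95 − 83) = 83.84 → 84%
L = 46 + 0.07 × (77 − 46) = 48.17 → 48%

(342, 84, 48)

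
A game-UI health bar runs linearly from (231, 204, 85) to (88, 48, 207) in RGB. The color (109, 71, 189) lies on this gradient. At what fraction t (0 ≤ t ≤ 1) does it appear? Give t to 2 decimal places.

Invert the lerp on the G channel (largest span, 156): t = (71 − 204) / (48 − 204) = -133/-156 = 0.85256.
Check on R: (109 − 231)/(88 − 231) = 0.8531 ✓

0.85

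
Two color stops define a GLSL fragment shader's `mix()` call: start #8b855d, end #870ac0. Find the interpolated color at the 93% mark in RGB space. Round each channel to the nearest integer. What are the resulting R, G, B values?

(135, 19, 185)

#8b855d → (139, 133, 93); #870ac0 → (135, 10, 192).
93% corresponds to t = 0.93.
R = 139 + 0.93 × (135 − 139) = 139 + 0.93 × -4 = 135.28 → 135
G = 133 + 0.93 × (10 − 133) = 133 + 0.93 × -123 = 18.61 → 19
B = 93 + 0.93 × (192 − 93) = 93 + 0.93 × 99 = 185.07 → 185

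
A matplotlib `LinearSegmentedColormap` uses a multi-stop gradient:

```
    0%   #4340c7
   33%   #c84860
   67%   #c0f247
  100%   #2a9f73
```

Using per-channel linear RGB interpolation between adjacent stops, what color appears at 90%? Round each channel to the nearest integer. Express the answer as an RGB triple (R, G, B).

(87, 184, 102)

90% lies between the 67% and 100% stops, so the local fraction is t = (90 − 67)/(100 − 67) = 23/33 ≈ 0.697.
#c0f247 → (192, 242, 71); #2a9f73 → (42, 159, 115).
R = 192 + 0.697 × (42 − 192) = 87.45 → 87
G = 242 + 0.697 × (159 − 242) = 184.149 → 184
B = 71 + 0.697 × (115 − 71) = 101.668 → 102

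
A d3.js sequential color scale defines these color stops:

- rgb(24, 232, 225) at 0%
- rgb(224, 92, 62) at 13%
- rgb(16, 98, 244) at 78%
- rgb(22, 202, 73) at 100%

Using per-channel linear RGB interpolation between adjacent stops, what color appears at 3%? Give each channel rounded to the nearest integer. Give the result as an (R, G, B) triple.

3% lies between the 0% and 13% stops, so the local fraction is t = (3 − 0)/(13 − 0) = 3/13 ≈ 0.2308.
R = 24 + 0.2308 × (224 − 24) = 70.16 → 70
G = 232 + 0.2308 × (92 − 232) = 199.688 → 200
B = 225 + 0.2308 × (62 − 225) = 187.38 → 187

(70, 200, 187)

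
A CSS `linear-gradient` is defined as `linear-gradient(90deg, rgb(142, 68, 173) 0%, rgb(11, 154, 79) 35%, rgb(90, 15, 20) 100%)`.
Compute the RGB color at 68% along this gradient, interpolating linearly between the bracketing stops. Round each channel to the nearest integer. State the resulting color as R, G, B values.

68% lies between the 35% and 100% stops, so the local fraction is t = (68 − 35)/(100 − 35) = 33/65 ≈ 0.5077.
R = 11 + 0.5077 × (90 − 11) = 51.108 → 51
G = 154 + 0.5077 × (15 − 154) = 83.43 → 83
B = 79 + 0.5077 × (20 − 79) = 49.046 → 49

(51, 83, 49)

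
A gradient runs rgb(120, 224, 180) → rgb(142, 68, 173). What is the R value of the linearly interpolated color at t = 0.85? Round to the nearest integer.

139

R = 120 + 0.85 × (142 − 120) = 138.7 → 139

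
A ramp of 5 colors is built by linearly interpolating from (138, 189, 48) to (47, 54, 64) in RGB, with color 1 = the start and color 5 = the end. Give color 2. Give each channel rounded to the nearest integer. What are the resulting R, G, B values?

With 5 swatches and endpoints inclusive, swatch 2 sits at t = (2 − 1)/(5 − 1) = 1/4 ≈ 0.25.
R = 138 + 0.25 × (47 − 138) = 115.25 → 115
G = 189 + 0.25 × (54 − 189) = 155.25 → 155
B = 48 + 0.25 × (64 − 48) = 52 → 52

(115, 155, 52)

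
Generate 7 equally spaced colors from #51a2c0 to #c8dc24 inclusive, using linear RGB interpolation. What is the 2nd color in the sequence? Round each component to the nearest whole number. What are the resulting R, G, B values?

(101, 172, 166)

With 7 swatches and endpoints inclusive, swatch 2 sits at t = (2 − 1)/(7 − 1) = 1/6 ≈ 0.1667.
#51a2c0 → (81, 162, 192); #c8dc24 → (200, 220, 36).
R = 81 + 0.1667 × (200 − 81) = 100.837 → 101
G = 162 + 0.1667 × (220 − 162) = 171.669 → 172
B = 192 + 0.1667 × (36 − 192) = 165.995 → 166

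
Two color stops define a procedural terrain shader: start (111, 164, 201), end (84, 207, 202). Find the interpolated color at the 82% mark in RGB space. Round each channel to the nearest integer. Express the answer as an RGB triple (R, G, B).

(89, 199, 202)

82% corresponds to t = 0.82.
R = 111 + 0.82 × (84 − 111) = 111 + 0.82 × -27 = 88.86 → 89
G = 164 + 0.82 × (207 − 164) = 164 + 0.82 × 43 = 199.26 → 199
B = 201 + 0.82 × (202 − 201) = 201 + 0.82 × 1 = 201.82 → 202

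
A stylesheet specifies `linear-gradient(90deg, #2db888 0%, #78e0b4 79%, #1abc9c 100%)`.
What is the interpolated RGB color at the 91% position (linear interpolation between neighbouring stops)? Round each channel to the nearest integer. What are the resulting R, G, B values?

(66, 203, 166)

91% lies between the 79% and 100% stops, so the local fraction is t = (91 − 79)/(100 − 79) = 12/21 ≈ 0.5714.
#78e0b4 → (120, 224, 180); #1abc9c → (26, 188, 156).
R = 120 + 0.5714 × (26 − 120) = 66.288 → 66
G = 224 + 0.5714 × (188 − 224) = 203.43 → 203
B = 180 + 0.5714 × (156 − 180) = 166.286 → 166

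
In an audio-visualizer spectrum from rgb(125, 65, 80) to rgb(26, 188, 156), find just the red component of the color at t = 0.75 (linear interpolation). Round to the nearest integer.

51

R = 125 + 0.75 × (26 − 125) = 50.75 → 51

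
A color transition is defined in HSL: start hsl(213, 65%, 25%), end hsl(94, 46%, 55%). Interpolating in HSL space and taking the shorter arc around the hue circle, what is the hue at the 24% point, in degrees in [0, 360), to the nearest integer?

184

Hue arc: Δh = 94 − 213 = -119° (|Δh| ≤ 180, already the shorter path).
H = 213 + 0.24 × (-119) = 184.44 → 184°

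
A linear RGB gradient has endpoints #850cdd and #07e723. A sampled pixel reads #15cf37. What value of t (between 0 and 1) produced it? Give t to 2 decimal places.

0.89

Invert the lerp on the G channel (largest span, 219): t = (207 − 12) / (231 − 12) = 195/219 = 0.89041.
Check on R: (21 − 133)/(7 − 133) = 0.8889 ✓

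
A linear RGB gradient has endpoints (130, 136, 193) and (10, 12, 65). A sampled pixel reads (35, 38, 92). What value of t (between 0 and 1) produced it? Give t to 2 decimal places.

0.79

Invert the lerp on the B channel (largest span, 128): t = (92 − 193) / (65 − 193) = -101/-128 = 0.78906.
Check on R: (35 − 130)/(10 − 130) = 0.7917 ✓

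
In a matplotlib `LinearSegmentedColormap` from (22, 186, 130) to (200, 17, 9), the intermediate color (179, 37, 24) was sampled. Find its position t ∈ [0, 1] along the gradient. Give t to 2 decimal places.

0.88

Invert the lerp on the R channel (largest span, 178): t = (179 − 22) / (200 − 22) = 157/178 = 0.88202.
Check on G: (37 − 186)/(17 − 186) = 0.8817 ✓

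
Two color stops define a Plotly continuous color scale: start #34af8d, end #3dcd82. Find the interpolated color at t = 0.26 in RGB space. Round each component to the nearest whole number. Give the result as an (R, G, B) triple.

(54, 183, 138)

#34af8d → (52, 175, 141); #3dcd82 → (61, 205, 130).
R = 52 + 0.26 × (61 − 52) = 52 + 0.26 × 9 = 54.34 → 54
G = 175 + 0.26 × (205 − 175) = 175 + 0.26 × 30 = 182.8 → 183
B = 141 + 0.26 × (130 − 141) = 141 + 0.26 × -11 = 138.14 → 138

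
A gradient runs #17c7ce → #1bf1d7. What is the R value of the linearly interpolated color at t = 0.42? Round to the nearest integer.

25

R₁ = 23 (from #17c7ce), R₂ = 27 (from #1bf1d7).
R = 23 + 0.42 × (27 − 23) = 24.68 → 25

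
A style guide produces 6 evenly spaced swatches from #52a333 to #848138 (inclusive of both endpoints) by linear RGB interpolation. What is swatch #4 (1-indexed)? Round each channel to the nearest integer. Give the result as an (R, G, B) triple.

(112, 143, 54)

With 6 swatches and endpoints inclusive, swatch 4 sits at t = (4 − 1)/(6 − 1) = 3/5 ≈ 0.6.
#52a333 → (82, 163, 51); #848138 → (132, 129, 56).
R = 82 + 0.6 × (132 − 82) = 112 → 112
G = 163 + 0.6 × (129 − 163) = 142.6 → 143
B = 51 + 0.6 × (56 − 51) = 54 → 54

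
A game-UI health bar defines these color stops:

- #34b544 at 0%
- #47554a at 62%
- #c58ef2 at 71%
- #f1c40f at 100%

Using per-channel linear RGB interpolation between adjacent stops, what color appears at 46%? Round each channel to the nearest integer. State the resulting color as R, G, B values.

(66, 110, 72)

46% lies between the 0% and 62% stops, so the local fraction is t = (46 − 0)/(62 − 0) = 46/62 ≈ 0.7419.
#34b544 → (52, 181, 68); #47554a → (71, 85, 74).
R = 52 + 0.7419 × (71 − 52) = 66.096 → 66
G = 181 + 0.7419 × (85 − 181) = 109.778 → 110
B = 68 + 0.7419 × (74 − 68) = 72.451 → 72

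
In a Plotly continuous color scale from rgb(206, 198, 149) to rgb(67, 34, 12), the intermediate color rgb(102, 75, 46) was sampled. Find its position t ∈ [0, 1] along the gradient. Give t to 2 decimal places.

0.75

Invert the lerp on the G channel (largest span, 164): t = (75 − 198) / (34 − 198) = -123/-164 = 0.75.
Check on R: (102 − 206)/(67 − 206) = 0.7482 ✓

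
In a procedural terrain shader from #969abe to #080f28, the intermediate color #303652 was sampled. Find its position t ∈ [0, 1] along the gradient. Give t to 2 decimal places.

Invert the lerp on the B channel (largest span, 150): t = (82 − 190) / (40 − 190) = -108/-150 = 0.72.
Check on R: (48 − 150)/(8 − 150) = 0.7183 ✓

0.72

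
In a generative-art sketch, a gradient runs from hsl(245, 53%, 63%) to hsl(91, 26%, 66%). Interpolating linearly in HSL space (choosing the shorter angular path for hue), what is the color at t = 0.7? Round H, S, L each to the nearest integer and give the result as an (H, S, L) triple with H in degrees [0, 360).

(137, 34, 65)

Hue arc: Δh = 91 − 245 = -154° (|Δh| ≤ 180, already the shorter path).
H = 245 + 0.7 × (-154) = 137.2 → 137°
S = 53 + 0.7 × (26 − 53) = 34.1 → 34%
L = 63 + 0.7 × (66 − 63) = 65.1 → 65%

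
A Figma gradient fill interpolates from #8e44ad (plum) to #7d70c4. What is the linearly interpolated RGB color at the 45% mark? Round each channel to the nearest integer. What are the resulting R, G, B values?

#8e44ad → (142, 68, 173); #7d70c4 → (125, 112, 196).
45% corresponds to t = 0.45.
R = 142 + 0.45 × (125 − 142) = 142 + 0.45 × -17 = 134.35 → 134
G = 68 + 0.45 × (112 − 68) = 68 + 0.45 × 44 = 87.8 → 88
B = 173 + 0.45 × (196 − 173) = 173 + 0.45 × 23 = 183.35 → 183

(134, 88, 183)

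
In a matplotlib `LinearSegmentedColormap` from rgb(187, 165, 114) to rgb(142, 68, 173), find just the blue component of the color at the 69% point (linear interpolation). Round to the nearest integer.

155

B = 114 + 0.69 × (173 − 114) = 154.71 → 155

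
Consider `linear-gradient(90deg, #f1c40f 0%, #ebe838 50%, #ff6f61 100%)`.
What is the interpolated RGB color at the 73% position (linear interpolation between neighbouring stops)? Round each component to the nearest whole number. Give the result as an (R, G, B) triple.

(244, 176, 75)

73% lies between the 50% and 100% stops, so the local fraction is t = (73 − 50)/(100 − 50) = 23/50 ≈ 0.46.
#ebe838 → (235, 232, 56); #ff6f61 → (255, 111, 97).
R = 235 + 0.46 × (255 − 235) = 244.2 → 244
G = 232 + 0.46 × (111 − 232) = 176.34 → 176
B = 56 + 0.46 × (97 − 56) = 74.86 → 75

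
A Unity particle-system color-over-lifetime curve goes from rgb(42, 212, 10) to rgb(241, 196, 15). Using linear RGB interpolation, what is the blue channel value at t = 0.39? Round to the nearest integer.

12

B = 10 + 0.39 × (15 − 10) = 11.95 → 12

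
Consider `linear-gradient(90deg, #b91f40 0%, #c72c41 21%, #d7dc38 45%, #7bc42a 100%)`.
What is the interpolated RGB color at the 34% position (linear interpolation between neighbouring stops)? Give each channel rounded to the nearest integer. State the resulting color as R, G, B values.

(208, 139, 60)

34% lies between the 21% and 45% stops, so the local fraction is t = (34 − 21)/(45 − 21) = 13/24 ≈ 0.5417.
#c72c41 → (199, 44, 65); #d7dc38 → (215, 220, 56).
R = 199 + 0.5417 × (215 − 199) = 207.667 → 208
G = 44 + 0.5417 × (220 − 44) = 139.339 → 139
B = 65 + 0.5417 × (56 − 65) = 60.125 → 60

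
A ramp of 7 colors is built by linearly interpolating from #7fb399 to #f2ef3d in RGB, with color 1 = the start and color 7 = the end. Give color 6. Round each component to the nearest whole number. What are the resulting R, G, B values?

(223, 229, 76)

With 7 swatches and endpoints inclusive, swatch 6 sits at t = (6 − 1)/(7 − 1) = 5/6 ≈ 0.8333.
#7fb399 → (127, 179, 153); #f2ef3d → (242, 239, 61).
R = 127 + 0.8333 × (242 − 127) = 222.829 → 223
G = 179 + 0.8333 × (239 − 179) = 228.998 → 229
B = 153 + 0.8333 × (61 − 153) = 76.336 → 76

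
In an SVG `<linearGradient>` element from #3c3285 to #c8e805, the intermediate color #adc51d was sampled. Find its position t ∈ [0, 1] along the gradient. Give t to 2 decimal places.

0.81

Invert the lerp on the G channel (largest span, 182): t = (197 − 50) / (232 − 50) = 147/182 = 0.80769.
Check on R: (173 − 60)/(200 − 60) = 0.8071 ✓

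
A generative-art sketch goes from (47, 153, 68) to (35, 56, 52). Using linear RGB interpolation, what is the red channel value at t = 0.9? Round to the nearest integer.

R = 47 + 0.9 × (35 − 47) = 36.2 → 36

36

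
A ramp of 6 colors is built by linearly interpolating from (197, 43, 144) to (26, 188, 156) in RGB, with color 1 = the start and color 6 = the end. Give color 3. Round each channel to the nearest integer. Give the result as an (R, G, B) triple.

With 6 swatches and endpoints inclusive, swatch 3 sits at t = (3 − 1)/(6 − 1) = 2/5 ≈ 0.4.
R = 197 + 0.4 × (26 − 197) = 128.6 → 129
G = 43 + 0.4 × (188 − 43) = 101 → 101
B = 144 + 0.4 × (156 − 144) = 148.8 → 149

(129, 101, 149)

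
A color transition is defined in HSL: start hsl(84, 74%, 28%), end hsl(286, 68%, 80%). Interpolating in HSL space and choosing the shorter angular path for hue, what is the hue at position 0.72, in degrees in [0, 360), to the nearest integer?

330

Hue: 286 − 84 = 202°, but |202| > 180 so the shorter arc goes the other way: Δh = 202 − 360 = -158°.
H = 84 + 0.72 × (-158) = -29.76 → -30 → -30 mod 360 = 330°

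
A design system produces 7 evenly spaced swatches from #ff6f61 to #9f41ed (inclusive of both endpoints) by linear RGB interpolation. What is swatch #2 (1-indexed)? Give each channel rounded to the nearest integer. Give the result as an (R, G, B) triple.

With 7 swatches and endpoints inclusive, swatch 2 sits at t = (2 − 1)/(7 − 1) = 1/6 ≈ 0.1667.
#ff6f61 → (255, 111, 97); #9f41ed → (159, 65, 237).
R = 255 + 0.1667 × (159 − 255) = 238.997 → 239
G = 111 + 0.1667 × (65 − 111) = 103.332 → 103
B = 97 + 0.1667 × (237 − 97) = 120.338 → 120

(239, 103, 120)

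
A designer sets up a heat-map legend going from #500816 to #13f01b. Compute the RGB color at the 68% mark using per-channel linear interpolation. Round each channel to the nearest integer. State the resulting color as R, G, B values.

#500816 → (80, 8, 22); #13f01b → (19, 240, 27).
68% corresponds to t = 0.68.
R = 80 + 0.68 × (19 − 80) = 80 + 0.68 × -61 = 38.52 → 39
G = 8 + 0.68 × (240 − 8) = 8 + 0.68 × 232 = 165.76 → 166
B = 22 + 0.68 × (27 − 22) = 22 + 0.68 × 5 = 25.4 → 25

(39, 166, 25)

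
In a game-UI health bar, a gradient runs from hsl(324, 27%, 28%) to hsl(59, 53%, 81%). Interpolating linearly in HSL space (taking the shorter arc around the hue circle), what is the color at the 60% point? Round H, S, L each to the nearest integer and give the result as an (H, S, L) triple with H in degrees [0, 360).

Hue: 59 − 324 = -265°, but |-265| > 180 so the shorter arc goes the other way: Δh = -265 + 360 = 95°.
H = 324 + 0.6 × (95) = 381 → 381 → 381 mod 360 = 21°
S = 27 + 0.6 × (53 − 27) = 42.6 → 43%
L = 28 + 0.6 × (81 − 28) = 59.8 → 60%

(21, 43, 60)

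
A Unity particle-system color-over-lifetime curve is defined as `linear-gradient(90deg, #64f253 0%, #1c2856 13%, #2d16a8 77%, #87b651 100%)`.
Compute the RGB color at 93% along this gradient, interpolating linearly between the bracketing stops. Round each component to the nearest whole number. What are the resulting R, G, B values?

93% lies between the 77% and 100% stops, so the local fraction is t = (93 − 77)/(100 − 77) = 16/23 ≈ 0.6957.
#2d16a8 → (45, 22, 168); #87b651 → (135, 182, 81).
R = 45 + 0.6957 × (135 − 45) = 107.613 → 108
G = 22 + 0.6957 × (182 − 22) = 133.312 → 133
B = 168 + 0.6957 × (81 − 168) = 107.474 → 107

(108, 133, 107)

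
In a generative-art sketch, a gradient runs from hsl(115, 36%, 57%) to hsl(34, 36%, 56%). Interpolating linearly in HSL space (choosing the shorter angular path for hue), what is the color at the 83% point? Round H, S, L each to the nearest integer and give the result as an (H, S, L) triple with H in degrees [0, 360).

Hue arc: Δh = 34 − 115 = -81° (|Δh| ≤ 180, already the shorter path).
H = 115 + 0.83 × (-81) = 47.77 → 48°
S = 36 + 0.83 × (36 − 36) = 36 → 36%
L = 57 + 0.83 × (56 − 57) = 56.17 → 56%

(48, 36, 56)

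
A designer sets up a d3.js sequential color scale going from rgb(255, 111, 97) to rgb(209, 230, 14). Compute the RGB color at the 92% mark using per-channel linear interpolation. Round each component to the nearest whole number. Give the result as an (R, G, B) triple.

92% corresponds to t = 0.92.
R = 255 + 0.92 × (209 − 255) = 255 + 0.92 × -46 = 212.68 → 213
G = 111 + 0.92 × (230 − 111) = 111 + 0.92 × 119 = 220.48 → 220
B = 97 + 0.92 × (14 − 97) = 97 + 0.92 × -83 = 20.64 → 21
So the blended color is (213, 220, 21), about #d5dc15.

(213, 220, 21)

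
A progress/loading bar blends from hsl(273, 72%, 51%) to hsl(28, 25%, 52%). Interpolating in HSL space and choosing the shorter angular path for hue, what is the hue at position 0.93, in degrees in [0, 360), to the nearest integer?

20

Hue: 28 − 273 = -245°, but |-245| > 180 so the shorter arc goes the other way: Δh = -245 + 360 = 115°.
H = 273 + 0.93 × (115) = 379.95 → 380 → 380 mod 360 = 20°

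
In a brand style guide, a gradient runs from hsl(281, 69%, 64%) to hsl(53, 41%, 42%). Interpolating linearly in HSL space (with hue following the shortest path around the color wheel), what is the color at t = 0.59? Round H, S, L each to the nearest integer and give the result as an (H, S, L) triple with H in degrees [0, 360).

Hue: 53 − 281 = -228°, but |-228| > 180 so the shorter arc goes the other way: Δh = -228 + 360 = 132°.
H = 281 + 0.59 × (132) = 358.88 → 359°
S = 69 + 0.59 × (41 − 69) = 52.48 → 52%
L = 64 + 0.59 × (42 − 64) = 51.02 → 51%

(359, 52, 51)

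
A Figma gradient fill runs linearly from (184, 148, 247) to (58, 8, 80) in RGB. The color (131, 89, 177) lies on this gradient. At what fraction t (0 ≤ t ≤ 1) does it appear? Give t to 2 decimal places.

0.42

Invert the lerp on the B channel (largest span, 167): t = (177 − 247) / (80 − 247) = -70/-167 = 0.41916.
Check on R: (131 − 184)/(58 − 184) = 0.4206 ✓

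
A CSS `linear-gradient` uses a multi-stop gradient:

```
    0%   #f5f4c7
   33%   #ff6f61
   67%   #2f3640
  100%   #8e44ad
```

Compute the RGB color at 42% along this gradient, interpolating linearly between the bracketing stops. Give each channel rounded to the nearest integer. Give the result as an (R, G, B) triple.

42% lies between the 33% and 67% stops, so the local fraction is t = (42 − 33)/(67 − 33) = 9/34 ≈ 0.2647.
#ff6f61 → (255, 111, 97); #2f3640 → (47, 54, 64).
R = 255 + 0.2647 × (47 − 255) = 199.942 → 200
G = 111 + 0.2647 × (54 − 111) = 95.912 → 96
B = 97 + 0.2647 × (64 − 97) = 88.265 → 88

(200, 96, 88)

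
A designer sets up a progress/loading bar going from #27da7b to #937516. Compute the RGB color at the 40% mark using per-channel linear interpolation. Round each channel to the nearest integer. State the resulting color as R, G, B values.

(82, 178, 83)

#27da7b → (39, 218, 123); #937516 → (147, 117, 22).
40% corresponds to t = 0.4.
R = 39 + 0.4 × (147 − 39) = 39 + 0.4 × 108 = 82.2 → 82
G = 218 + 0.4 × (117 − 218) = 218 + 0.4 × -101 = 177.6 → 178
B = 123 + 0.4 × (22 − 123) = 123 + 0.4 × -101 = 82.6 → 83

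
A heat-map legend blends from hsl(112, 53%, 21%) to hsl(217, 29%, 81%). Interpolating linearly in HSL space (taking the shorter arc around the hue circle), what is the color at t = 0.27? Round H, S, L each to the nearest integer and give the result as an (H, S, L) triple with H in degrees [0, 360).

(140, 47, 37)

Hue arc: Δh = 217 − 112 = 105° (|Δh| ≤ 180, already the shorter path).
H = 112 + 0.27 × (105) = 140.35 → 140°
S = 53 + 0.27 × (29 − 53) = 46.52 → 47%
L = 21 + 0.27 × (81 − 21) = 37.2 → 37%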